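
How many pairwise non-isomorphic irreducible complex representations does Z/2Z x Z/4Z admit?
8

The number of irreducible complex representations of a finite group equals its number of conjugacy classes. Z/2Z x Z/4Z is abelian of order 8, so every element is its own conjugacy class: 8 classes, so Z/2Z x Z/4Z (order 8) has exactly 8 irreducible complex representations.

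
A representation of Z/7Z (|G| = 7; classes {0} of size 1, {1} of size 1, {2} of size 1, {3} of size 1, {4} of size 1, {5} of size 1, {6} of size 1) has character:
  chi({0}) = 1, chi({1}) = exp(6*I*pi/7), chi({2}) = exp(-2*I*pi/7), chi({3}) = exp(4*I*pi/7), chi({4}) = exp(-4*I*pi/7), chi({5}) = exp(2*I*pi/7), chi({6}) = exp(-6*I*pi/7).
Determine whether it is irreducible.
Irreducible: <chi, chi> = 1.

Justification: <chi, chi> = (1/|G|) sum_C |C| * |chi(C)|^2 = (1/7)[1*|1|^2 + 1*|exp(6*I*pi/7)|^2 + 1*|exp(-2*I*pi/7)|^2 + 1*|exp(4*I*pi/7)|^2 + 1*|exp(-4*I*pi/7)|^2 + 1*|exp(2*I*pi/7)|^2 + 1*|exp(-6*I*pi/7)|^2]
  = (1/7)[(1) + (1) + (1) + (1) + (1) + (1) + (1)] = 7/7 = 1.
(Exp terms are combined using exp(i*s)*conj(exp(i*t)) = exp(i*(s-t)), and sums of them are collapsed using the identity that for every m > 1 the m distinct m-th roots of unity sum to 0, e.g. 1 + exp(2*I*pi/3) + exp(-2*I*pi/3) = 0.)
A character is irreducible iff <chi, chi> = 1, so this representation is irreducible.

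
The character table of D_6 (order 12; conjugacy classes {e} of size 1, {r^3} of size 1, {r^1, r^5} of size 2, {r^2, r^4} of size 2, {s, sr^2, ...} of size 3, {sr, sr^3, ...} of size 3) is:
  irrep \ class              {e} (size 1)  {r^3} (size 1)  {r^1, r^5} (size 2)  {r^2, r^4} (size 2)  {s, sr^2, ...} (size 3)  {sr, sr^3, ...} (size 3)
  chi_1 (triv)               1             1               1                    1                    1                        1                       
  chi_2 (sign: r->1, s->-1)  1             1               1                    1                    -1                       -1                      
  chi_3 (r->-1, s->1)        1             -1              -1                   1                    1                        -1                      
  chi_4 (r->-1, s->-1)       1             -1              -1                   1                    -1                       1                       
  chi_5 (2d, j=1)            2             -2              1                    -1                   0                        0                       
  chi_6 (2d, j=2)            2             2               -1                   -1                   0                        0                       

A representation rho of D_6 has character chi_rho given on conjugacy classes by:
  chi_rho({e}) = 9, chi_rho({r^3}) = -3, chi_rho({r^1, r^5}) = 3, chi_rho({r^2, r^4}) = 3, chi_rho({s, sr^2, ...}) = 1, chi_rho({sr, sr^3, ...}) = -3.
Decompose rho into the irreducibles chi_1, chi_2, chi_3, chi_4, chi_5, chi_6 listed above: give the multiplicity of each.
Multiplicities: chi_1: 1, chi_2: 2, chi_3: 2, chi_4: 0, chi_5: 2, chi_6: 0.

Explanation: Use <chi_rho, chi> = (1/|G|) sum_C |C| * chi_rho(C) * conj(chi(C)) with |G| = 12 for each irreducible chi in the table:
  <chi_rho, chi_1> = (1/12)[1*(9)*conj(1) + 1*(-3)*conj(1) + 2*(3)*conj(1) + 2*(3)*conj(1) + 3*(1)*conj(1) + 3*(-3)*conj(1)]
      = (1/12)[(9) + (-3) + (6) + (6) + (3) + (-9)] = 12/12 = 1
  <chi_rho, chi_2> = (1/12)[1*(9)*conj(1) + 1*(-3)*conj(1) + 2*(3)*conj(1) + 2*(3)*conj(1) + 3*(1)*conj(-1) + 3*(-3)*conj(-1)]
      = (1/12)[(9) + (-3) + (6) + (6) + (-3) + (9)] = 24/12 = 2
  <chi_rho, chi_3> = (1/12)[1*(9)*conj(1) + 1*(-3)*conj(-1) + 2*(3)*conj(-1) + 2*(3)*conj(1) + 3*(1)*conj(1) + 3*(-3)*conj(-1)]
      = (1/12)[(9) + (3) + (-6) + (6) + (3) + (9)] = 24/12 = 2
  <chi_rho, chi_4> = (1/12)[1*(9)*conj(1) + 1*(-3)*conj(-1) + 2*(3)*conj(-1) + 2*(3)*conj(1) + 3*(1)*conj(-1) + 3*(-3)*conj(1)]
      = (1/12)[(9) + (3) + (-6) + (6) + (-3) + (-9)] = 0/12 = 0
  <chi_rho, chi_5> = (1/12)[1*(9)*conj(2) + 1*(-3)*conj(-2) + 2*(3)*conj(1) + 2*(3)*conj(-1) + 3*(1)*conj(0) + 3*(-3)*conj(0)]
      = (1/12)[(18) + (6) + (6) + (-6) + (0) + (0)] = 24/12 = 2
  <chi_rho, chi_6> = (1/12)[1*(9)*conj(2) + 1*(-3)*conj(2) + 2*(3)*conj(-1) + 2*(3)*conj(-1) + 3*(1)*conj(0) + 3*(-3)*conj(0)]
      = (1/12)[(18) + (-6) + (-6) + (-6) + (0) + (0)] = 0/12 = 0
Dimension check: dim(rho) = sum (mult * dim) = 1*1 + 2*1 + 2*1 + 0*1 + 2*2 + 0*2 = 9 = chi_rho(e) = 9.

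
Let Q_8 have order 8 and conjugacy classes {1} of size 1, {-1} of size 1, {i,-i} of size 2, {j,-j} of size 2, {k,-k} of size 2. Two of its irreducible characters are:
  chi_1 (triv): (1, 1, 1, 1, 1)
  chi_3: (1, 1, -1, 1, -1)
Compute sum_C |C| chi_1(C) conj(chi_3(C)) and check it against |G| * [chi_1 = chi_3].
Sum = 0; so <chi_1, chi_3> = 0 (distinct irreducibles are orthogonal).

Argument: Compute term by term over conjugacy classes (|C| * chi_1(C) * conj(chi_3(C))):
  1*(1)*conj(1) + 1*(1)*conj(1) + 2*(1)*conj(-1) + 2*(1)*conj(1) + 2*(1)*conj(-1)
  = (1) + (1) + (-2) + (2) + (-2)
  = 0.
Dividing by |G| = 8 gives 0/8 = 0, matching the row-orthogonality relation <chi_1, chi_3> = [chi_1 = chi_3].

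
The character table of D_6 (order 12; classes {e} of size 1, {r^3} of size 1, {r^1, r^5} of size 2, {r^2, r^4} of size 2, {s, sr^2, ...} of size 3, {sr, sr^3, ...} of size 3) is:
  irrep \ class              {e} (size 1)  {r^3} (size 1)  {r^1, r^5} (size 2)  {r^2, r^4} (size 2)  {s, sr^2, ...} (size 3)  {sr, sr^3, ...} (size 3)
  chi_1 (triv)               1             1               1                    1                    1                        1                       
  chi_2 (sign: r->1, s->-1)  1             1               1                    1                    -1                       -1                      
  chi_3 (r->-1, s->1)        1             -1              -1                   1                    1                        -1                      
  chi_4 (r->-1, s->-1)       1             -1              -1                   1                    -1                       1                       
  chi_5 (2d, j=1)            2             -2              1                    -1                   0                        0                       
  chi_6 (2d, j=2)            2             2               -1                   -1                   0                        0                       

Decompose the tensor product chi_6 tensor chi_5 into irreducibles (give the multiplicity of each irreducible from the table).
chi_6 tensor chi_5 = chi_3 + chi_4 + chi_5 (all other irreducibles have multiplicity 0).

Reasoning: The character of a tensor product is the pointwise product (chi_6 * chi_5)(C) = chi_6(C) * chi_5(C):
  {e}: (2)*(2), {r^3}: (2)*(-2), {r^1, r^5}: (-1)*(1), {r^2, r^4}: (-1)*(-1), {s, sr^2, ...}: (0)*(0), {sr, sr^3, ...}: (0)*(0)
so (chi_6 * chi_5) takes values
  {e} -> 4, {r^3} -> -4, {r^1, r^5} -> -1, {r^2, r^4} -> 1, {s, sr^2, ...} -> 0, {sr, sr^3, ...} -> 0.
Now take the inner product of this character with each irreducible chi from the table, <chi_6*chi_5, chi> = (1/12) sum_C |C| (chi_6*chi_5)(C) conj(chi(C)):
  <chi_6*chi_5, chi_1> = (1/12)[1*(4)*conj(1) + 1*(-4)*conj(1) + 2*(-1)*conj(1) + 2*(1)*conj(1) + 3*(0)*conj(1) + 3*(0)*conj(1)]
      = (1/12)[(4) + (-4) + (-2) + (2) + (0) + (0)] = 0/12 = 0
  <chi_6*chi_5, chi_2> = (1/12)[1*(4)*conj(1) + 1*(-4)*conj(1) + 2*(-1)*conj(1) + 2*(1)*conj(1) + 3*(0)*conj(-1) + 3*(0)*conj(-1)]
      = (1/12)[(4) + (-4) + (-2) + (2) + (0) + (0)] = 0/12 = 0
  <chi_6*chi_5, chi_3> = (1/12)[1*(4)*conj(1) + 1*(-4)*conj(-1) + 2*(-1)*conj(-1) + 2*(1)*conj(1) + 3*(0)*conj(1) + 3*(0)*conj(-1)]
      = (1/12)[(4) + (4) + (2) + (2) + (0) + (0)] = 12/12 = 1
  <chi_6*chi_5, chi_4> = (1/12)[1*(4)*conj(1) + 1*(-4)*conj(-1) + 2*(-1)*conj(-1) + 2*(1)*conj(1) + 3*(0)*conj(-1) + 3*(0)*conj(1)]
      = (1/12)[(4) + (4) + (2) + (2) + (0) + (0)] = 12/12 = 1
  <chi_6*chi_5, chi_5> = (1/12)[1*(4)*conj(2) + 1*(-4)*conj(-2) + 2*(-1)*conj(1) + 2*(1)*conj(-1) + 3*(0)*conj(0) + 3*(0)*conj(0)]
      = (1/12)[(8) + (8) + (-2) + (-2) + (0) + (0)] = 12/12 = 1
  <chi_6*chi_5, chi_6> = (1/12)[1*(4)*conj(2) + 1*(-4)*conj(2) + 2*(-1)*conj(-1) + 2*(1)*conj(-1) + 3*(0)*conj(0) + 3*(0)*conj(0)]
      = (1/12)[(8) + (-8) + (2) + (-2) + (0) + (0)] = 0/12 = 0
Hence the multiplicities are chi_3: 1, chi_4: 1, chi_5: 1. Dimension check: dim(chi_6)*dim(chi_5) = 2*2 = 4 and sum (mult * dim) = 1*1 + 1*1 + 1*2 = 4.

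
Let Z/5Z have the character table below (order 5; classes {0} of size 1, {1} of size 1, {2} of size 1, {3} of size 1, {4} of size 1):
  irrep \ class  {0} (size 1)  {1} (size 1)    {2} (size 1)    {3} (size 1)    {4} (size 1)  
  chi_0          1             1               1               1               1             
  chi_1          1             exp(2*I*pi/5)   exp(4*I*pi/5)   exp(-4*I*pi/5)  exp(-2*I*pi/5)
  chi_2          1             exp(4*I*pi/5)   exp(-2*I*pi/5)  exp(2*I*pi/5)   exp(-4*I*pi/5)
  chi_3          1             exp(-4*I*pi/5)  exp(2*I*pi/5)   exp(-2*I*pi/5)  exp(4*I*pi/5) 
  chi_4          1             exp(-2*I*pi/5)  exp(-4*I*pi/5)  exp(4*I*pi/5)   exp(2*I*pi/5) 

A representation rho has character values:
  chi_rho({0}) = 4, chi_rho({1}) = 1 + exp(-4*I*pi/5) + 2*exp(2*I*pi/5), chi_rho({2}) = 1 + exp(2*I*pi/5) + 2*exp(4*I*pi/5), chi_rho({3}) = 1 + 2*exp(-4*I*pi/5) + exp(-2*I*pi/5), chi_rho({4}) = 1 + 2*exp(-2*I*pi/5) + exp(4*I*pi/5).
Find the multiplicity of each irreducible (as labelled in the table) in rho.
Multiplicities: chi_0: 1, chi_1: 2, chi_2: 0, chi_3: 1, chi_4: 0.

Details: Use <chi_rho, chi> = (1/|G|) sum_C |C| * chi_rho(C) * conj(chi(C)) with |G| = 5 for each irreducible chi in the table:
  <chi_rho, chi_0> = (1/5)[1*(4)*conj(1) + 1*(1 + exp(-4*I*pi/5) + 2*exp(2*I*pi/5))*conj(1) + 1*(1 + exp(2*I*pi/5) + 2*exp(4*I*pi/5))*conj(1) + 1*(1 + 2*exp(-4*I*pi/5) + exp(-2*I*pi/5))*conj(1) + 1*(1 + 2*exp(-2*I*pi/5) + exp(4*I*pi/5))*conj(1)]
      = (1/5)[(4) + (1 + exp(-4*I*pi/5) + 2*exp(2*I*pi/5)) + (1 + exp(2*I*pi/5) + 2*exp(4*I*pi/5)) + (1 + 2*exp(-4*I*pi/5) + exp(-2*I*pi/5)) + (1 + 2*exp(-2*I*pi/5) + exp(4*I*pi/5))] = 5/5 = 1
  <chi_rho, chi_1> = (1/5)[1*(4)*conj(1) + 1*(1 + exp(-4*I*pi/5) + 2*exp(2*I*pi/5))*conj(exp(2*I*pi/5)) + 1*(1 + exp(2*I*pi/5) + 2*exp(4*I*pi/5))*conj(exp(4*I*pi/5)) + 1*(1 + 2*exp(-4*I*pi/5) + exp(-2*I*pi/5))*conj(exp(-4*I*pi/5)) + 1*(1 + 2*exp(-2*I*pi/5) + exp(4*I*pi/5))*conj(exp(-2*I*pi/5))]
      = (1/5)[(4) + (2 + exp(-2*I*pi/5) + exp(4*I*pi/5)) + (2 + exp(-2*I*pi/5) + exp(-4*I*pi/5)) + (2 + exp(4*I*pi/5) + exp(2*I*pi/5)) + (2 + exp(-4*I*pi/5) + exp(2*I*pi/5))] = 10/5 = 2
  <chi_rho, chi_2> = (1/5)[1*(4)*conj(1) + 1*(1 + exp(-4*I*pi/5) + 2*exp(2*I*pi/5))*conj(exp(4*I*pi/5)) + 1*(1 + exp(2*I*pi/5) + 2*exp(4*I*pi/5))*conj(exp(-2*I*pi/5)) + 1*(1 + 2*exp(-4*I*pi/5) + exp(-2*I*pi/5))*conj(exp(2*I*pi/5)) + 1*(1 + 2*exp(-2*I*pi/5) + exp(4*I*pi/5))*conj(exp(-4*I*pi/5))]
      = (1/5)[(4) + (2*exp(-2*I*pi/5) + exp(-4*I*pi/5) + exp(2*I*pi/5)) + (2*exp(-4*I*pi/5) + exp(4*I*pi/5) + exp(2*I*pi/5)) + (exp(-2*I*pi/5) + exp(-4*I*pi/5) + 2*exp(4*I*pi/5)) + (exp(-2*I*pi/5) + exp(4*I*pi/5) + 2*exp(2*I*pi/5))] = 0/5 = 0
  <chi_rho, chi_3> = (1/5)[1*(4)*conj(1) + 1*(1 + exp(-4*I*pi/5) + 2*exp(2*I*pi/5))*conj(exp(-4*I*pi/5)) + 1*(1 + exp(2*I*pi/5) + 2*exp(4*I*pi/5))*conj(exp(2*I*pi/5)) + 1*(1 + 2*exp(-4*I*pi/5) + exp(-2*I*pi/5))*conj(exp(-2*I*pi/5)) + 1*(1 + 2*exp(-2*I*pi/5) + exp(4*I*pi/5))*conj(exp(4*I*pi/5))]
      = (1/5)[(4) + (1 + 2*exp(-4*I*pi/5) + exp(4*I*pi/5)) + (1 + exp(-2*I*pi/5) + 2*exp(2*I*pi/5)) + (1 + 2*exp(-2*I*pi/5) + exp(2*I*pi/5)) + (1 + exp(-4*I*pi/5) + 2*exp(4*I*pi/5))] = 5/5 = 1
  <chi_rho, chi_4> = (1/5)[1*(4)*conj(1) + 1*(1 + exp(-4*I*pi/5) + 2*exp(2*I*pi/5))*conj(exp(-2*I*pi/5)) + 1*(1 + exp(2*I*pi/5) + 2*exp(4*I*pi/5))*conj(exp(-4*I*pi/5)) + 1*(1 + 2*exp(-4*I*pi/5) + exp(-2*I*pi/5))*conj(exp(4*I*pi/5)) + 1*(1 + 2*exp(-2*I*pi/5) + exp(4*I*pi/5))*conj(exp(2*I*pi/5))]
      = (1/5)[(4) + (exp(-2*I*pi/5) + exp(2*I*pi/5) + 2*exp(4*I*pi/5)) + (2*exp(-2*I*pi/5) + exp(-4*I*pi/5) + exp(4*I*pi/5)) + (exp(-4*I*pi/5) + exp(4*I*pi/5) + 2*exp(2*I*pi/5)) + (2*exp(-4*I*pi/5) + exp(-2*I*pi/5) + exp(2*I*pi/5))] = 0/5 = 0
(Exp terms are combined using exp(i*s)*conj(exp(i*t)) = exp(i*(s-t)), and sums of them are collapsed using the identity that for every m > 1 the m distinct m-th roots of unity sum to 0, e.g. 1 + exp(2*I*pi/3) + exp(-2*I*pi/3) = 0.)
Dimension check: dim(rho) = sum (mult * dim) = 1*1 + 2*1 + 0*1 + 1*1 + 0*1 = 4 = chi_rho(e) = 4.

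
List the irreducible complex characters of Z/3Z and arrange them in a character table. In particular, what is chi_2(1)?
Character table of Z/3Z (irreps indexed chi_0,...,chi_2 with chi_k(m) = zeta_3^(k*m), zeta_3 = exp(2*pi*i/3)):
  irrep \ class  {0} (size 1)  {1} (size 1)    {2} (size 1)  
  chi_0          1             1               1             
  chi_1          1             exp(2*I*pi/3)   exp(-2*I*pi/3)
  chi_2          1             exp(-2*I*pi/3)  exp(2*I*pi/3) 

Spot check: chi_2(1) = zeta_3^(2*1) = zeta_3^2 = exp(-2*I*pi/3).

Proof sketch: Z/3Z is abelian, so all 3 irreducible complex representations are 1-dimensional. They are given by chi_k(m) = zeta_3^(k*m) for k = 0,...,2. Row orthogonality: sum_m chi_k(m) conj(chi_l(m)) = 3 * [k = l].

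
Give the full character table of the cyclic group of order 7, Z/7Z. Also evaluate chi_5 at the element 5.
Character table of Z/7Z (irreps indexed chi_0,...,chi_6 with chi_k(m) = zeta_7^(k*m), zeta_7 = exp(2*pi*i/7)):
  irrep \ class  {0} (size 1)  {1} (size 1)    {2} (size 1)    {3} (size 1)    {4} (size 1)    {5} (size 1)    {6} (size 1)  
  chi_0          1             1               1               1               1               1               1             
  chi_1          1             exp(2*I*pi/7)   exp(4*I*pi/7)   exp(6*I*pi/7)   exp(-6*I*pi/7)  exp(-4*I*pi/7)  exp(-2*I*pi/7)
  chi_2          1             exp(4*I*pi/7)   exp(-6*I*pi/7)  exp(-2*I*pi/7)  exp(2*I*pi/7)   exp(6*I*pi/7)   exp(-4*I*pi/7)
  chi_3          1             exp(6*I*pi/7)   exp(-2*I*pi/7)  exp(4*I*pi/7)   exp(-4*I*pi/7)  exp(2*I*pi/7)   exp(-6*I*pi/7)
  chi_4          1             exp(-6*I*pi/7)  exp(2*I*pi/7)   exp(-4*I*pi/7)  exp(4*I*pi/7)   exp(-2*I*pi/7)  exp(6*I*pi/7) 
  chi_5          1             exp(-4*I*pi/7)  exp(6*I*pi/7)   exp(2*I*pi/7)   exp(-2*I*pi/7)  exp(-6*I*pi/7)  exp(4*I*pi/7) 
  chi_6          1             exp(-2*I*pi/7)  exp(-4*I*pi/7)  exp(-6*I*pi/7)  exp(6*I*pi/7)   exp(4*I*pi/7)   exp(2*I*pi/7) 

Spot check: chi_5(5) = zeta_7^(5*5) = zeta_7^25 = exp(-6*I*pi/7).

Justification: Z/7Z is abelian, so all 7 irreducible complex representations are 1-dimensional. They are given by chi_k(m) = zeta_7^(k*m) for k = 0,...,6. Row orthogonality: sum_m chi_k(m) conj(chi_l(m)) = 7 * [k = l].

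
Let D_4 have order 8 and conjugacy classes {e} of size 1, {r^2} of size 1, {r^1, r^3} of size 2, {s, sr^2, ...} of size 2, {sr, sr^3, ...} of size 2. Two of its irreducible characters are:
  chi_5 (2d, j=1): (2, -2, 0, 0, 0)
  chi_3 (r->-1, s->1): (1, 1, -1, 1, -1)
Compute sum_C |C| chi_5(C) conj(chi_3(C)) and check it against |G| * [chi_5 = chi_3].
Sum = 0; so <chi_5, chi_3> = 0 (distinct irreducibles are orthogonal).

Derivation: Compute term by term over conjugacy classes (|C| * chi_5(C) * conj(chi_3(C))):
  1*(2)*conj(1) + 1*(-2)*conj(1) + 2*(0)*conj(-1) + 2*(0)*conj(1) + 2*(0)*conj(-1)
  = (2) + (-2) + (0) + (0) + (0)
  = 0.
Dividing by |G| = 8 gives 0/8 = 0, matching the row-orthogonality relation <chi_5, chi_3> = [chi_5 = chi_3].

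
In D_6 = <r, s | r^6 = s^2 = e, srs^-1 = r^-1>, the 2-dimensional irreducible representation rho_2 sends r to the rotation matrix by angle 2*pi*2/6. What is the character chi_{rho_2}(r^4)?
chi_{rho_2}(r^4) = 2*cos(2*pi*2*4/6) = -1

Justification: rho_2(r^4) is rotation by angle 2*pi*2*4/6, whose trace is 2*cos(2*pi*2*4/6) = -1.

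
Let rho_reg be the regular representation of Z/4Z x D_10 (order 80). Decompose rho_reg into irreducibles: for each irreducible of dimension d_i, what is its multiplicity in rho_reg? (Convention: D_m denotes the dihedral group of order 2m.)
Each irreducible V_i of dimension d_i appears with multiplicity d_i, i.e. rho_reg = (direct sum over all irreducibles V_i) d_i V_i. The irreducible dimensions for Z/4Z x D_10 are 1, 1, 1, 1, 1, 1, 1, 1, 1, 1, 1, 1, 1, 1, 1, 1, 2, 2, 2, 2, 2, 2, 2, 2, 2, 2, 2, 2, 2, 2, 2, 2: 16 irreducibles of dimension 1, each with multiplicity 1; 16 irreducibles of dimension 2, each with multiplicity 2. Total dimension 16*1*1 + 16*2*2 = 80 = |G|.

Justification: General theorem: in the regular representation of a finite group G, each irreducible appears with multiplicity equal to its dimension. Check: dim(rho_reg) = sum d_i^2 = 1 + 1 + 1 + 1 + 1 + 1 + 1 + 1 + 1 + 1 + 1 + 1 + 1 + 1 + 1 + 1 + 4 + 4 + 4 + 4 + 4 + 4 + 4 + 4 + 4 + 4 + 4 + 4 + 4 + 4 + 4 + 4 = 80 = |G|.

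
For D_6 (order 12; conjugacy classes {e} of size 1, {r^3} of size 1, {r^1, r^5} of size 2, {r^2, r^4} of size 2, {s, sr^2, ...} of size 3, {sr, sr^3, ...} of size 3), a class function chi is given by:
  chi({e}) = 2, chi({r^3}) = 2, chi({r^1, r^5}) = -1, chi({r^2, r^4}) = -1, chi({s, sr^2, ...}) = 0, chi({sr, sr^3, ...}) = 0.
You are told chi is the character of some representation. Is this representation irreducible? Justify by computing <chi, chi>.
Irreducible: <chi, chi> = 1.

Solution. <chi, chi> = (1/|G|) sum_C |C| * |chi(C)|^2 = (1/12)[1*|2|^2 + 1*|2|^2 + 2*|-1|^2 + 2*|-1|^2 + 3*|0|^2 + 3*|0|^2]
  = (1/12)[(4) + (4) + (2) + (2) + (0) + (0)] = 12/12 = 1.
A character is irreducible iff <chi, chi> = 1, so this representation is irreducible.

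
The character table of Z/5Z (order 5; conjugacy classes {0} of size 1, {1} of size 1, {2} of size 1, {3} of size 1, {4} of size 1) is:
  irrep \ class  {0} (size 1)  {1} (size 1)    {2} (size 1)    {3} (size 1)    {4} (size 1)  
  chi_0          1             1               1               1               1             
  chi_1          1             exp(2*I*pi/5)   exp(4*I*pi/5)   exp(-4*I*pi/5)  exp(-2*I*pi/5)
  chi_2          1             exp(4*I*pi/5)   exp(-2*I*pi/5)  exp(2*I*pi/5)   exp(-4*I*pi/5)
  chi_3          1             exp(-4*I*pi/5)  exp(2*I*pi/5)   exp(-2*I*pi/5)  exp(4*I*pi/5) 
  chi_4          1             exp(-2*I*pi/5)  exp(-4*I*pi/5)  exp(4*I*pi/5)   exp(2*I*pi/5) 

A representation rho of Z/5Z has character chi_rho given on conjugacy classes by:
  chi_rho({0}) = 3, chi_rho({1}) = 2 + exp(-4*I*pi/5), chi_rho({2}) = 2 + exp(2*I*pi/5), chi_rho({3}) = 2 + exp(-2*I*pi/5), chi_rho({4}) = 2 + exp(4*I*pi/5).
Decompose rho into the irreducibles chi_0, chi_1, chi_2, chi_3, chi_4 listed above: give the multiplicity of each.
Multiplicities: chi_0: 2, chi_1: 0, chi_2: 0, chi_3: 1, chi_4: 0.

Justification: Use <chi_rho, chi> = (1/|G|) sum_C |C| * chi_rho(C) * conj(chi(C)) with |G| = 5 for each irreducible chi in the table:
  <chi_rho, chi_0> = (1/5)[1*(3)*conj(1) + 1*(2 + exp(-4*I*pi/5))*conj(1) + 1*(2 + exp(2*I*pi/5))*conj(1) + 1*(2 + exp(-2*I*pi/5))*conj(1) + 1*(2 + exp(4*I*pi/5))*conj(1)]
      = (1/5)[(3) + (2 + exp(-4*I*pi/5)) + (2 + exp(2*I*pi/5)) + (2 + exp(-2*I*pi/5)) + (2 + exp(4*I*pi/5))] = 10/5 = 2
  <chi_rho, chi_1> = (1/5)[1*(3)*conj(1) + 1*(2 + exp(-4*I*pi/5))*conj(exp(2*I*pi/5)) + 1*(2 + exp(2*I*pi/5))*conj(exp(4*I*pi/5)) + 1*(2 + exp(-2*I*pi/5))*conj(exp(-4*I*pi/5)) + 1*(2 + exp(4*I*pi/5))*conj(exp(-2*I*pi/5))]
      = (1/5)[(3) + (2*exp(-2*I*pi/5) + exp(4*I*pi/5)) + (2*exp(-4*I*pi/5) + exp(-2*I*pi/5)) + (exp(2*I*pi/5) + 2*exp(4*I*pi/5)) + (exp(-4*I*pi/5) + 2*exp(2*I*pi/5))] = 0/5 = 0
  <chi_rho, chi_2> = (1/5)[1*(3)*conj(1) + 1*(2 + exp(-4*I*pi/5))*conj(exp(4*I*pi/5)) + 1*(2 + exp(2*I*pi/5))*conj(exp(-2*I*pi/5)) + 1*(2 + exp(-2*I*pi/5))*conj(exp(2*I*pi/5)) + 1*(2 + exp(4*I*pi/5))*conj(exp(-4*I*pi/5))]
      = (1/5)[(3) + (2*exp(-4*I*pi/5) + exp(2*I*pi/5)) + (exp(4*I*pi/5) + 2*exp(2*I*pi/5)) + (2*exp(-2*I*pi/5) + exp(-4*I*pi/5)) + (exp(-2*I*pi/5) + 2*exp(4*I*pi/5))] = 0/5 = 0
  <chi_rho, chi_3> = (1/5)[1*(3)*conj(1) + 1*(2 + exp(-4*I*pi/5))*conj(exp(-4*I*pi/5)) + 1*(2 + exp(2*I*pi/5))*conj(exp(2*I*pi/5)) + 1*(2 + exp(-2*I*pi/5))*conj(exp(-2*I*pi/5)) + 1*(2 + exp(4*I*pi/5))*conj(exp(4*I*pi/5))]
      = (1/5)[(3) + (1 + 2*exp(4*I*pi/5)) + (1 + 2*exp(-2*I*pi/5)) + (1 + 2*exp(2*I*pi/5)) + (1 + 2*exp(-4*I*pi/5))] = 5/5 = 1
  <chi_rho, chi_4> = (1/5)[1*(3)*conj(1) + 1*(2 + exp(-4*I*pi/5))*conj(exp(-2*I*pi/5)) + 1*(2 + exp(2*I*pi/5))*conj(exp(-4*I*pi/5)) + 1*(2 + exp(-2*I*pi/5))*conj(exp(4*I*pi/5)) + 1*(2 + exp(4*I*pi/5))*conj(exp(2*I*pi/5))]
      = (1/5)[(3) + (exp(-2*I*pi/5) + 2*exp(2*I*pi/5)) + (exp(-4*I*pi/5) + 2*exp(4*I*pi/5)) + (2*exp(-4*I*pi/5) + exp(4*I*pi/5)) + (2*exp(-2*I*pi/5) + exp(2*I*pi/5))] = 0/5 = 0
(Exp terms are combined using exp(i*s)*conj(exp(i*t)) = exp(i*(s-t)), and sums of them are collapsed using the identity that for every m > 1 the m distinct m-th roots of unity sum to 0, e.g. 1 + exp(2*I*pi/3) + exp(-2*I*pi/3) = 0.)
Dimension check: dim(rho) = sum (mult * dim) = 2*1 + 0*1 + 0*1 + 1*1 + 0*1 = 3 = chi_rho(e) = 3.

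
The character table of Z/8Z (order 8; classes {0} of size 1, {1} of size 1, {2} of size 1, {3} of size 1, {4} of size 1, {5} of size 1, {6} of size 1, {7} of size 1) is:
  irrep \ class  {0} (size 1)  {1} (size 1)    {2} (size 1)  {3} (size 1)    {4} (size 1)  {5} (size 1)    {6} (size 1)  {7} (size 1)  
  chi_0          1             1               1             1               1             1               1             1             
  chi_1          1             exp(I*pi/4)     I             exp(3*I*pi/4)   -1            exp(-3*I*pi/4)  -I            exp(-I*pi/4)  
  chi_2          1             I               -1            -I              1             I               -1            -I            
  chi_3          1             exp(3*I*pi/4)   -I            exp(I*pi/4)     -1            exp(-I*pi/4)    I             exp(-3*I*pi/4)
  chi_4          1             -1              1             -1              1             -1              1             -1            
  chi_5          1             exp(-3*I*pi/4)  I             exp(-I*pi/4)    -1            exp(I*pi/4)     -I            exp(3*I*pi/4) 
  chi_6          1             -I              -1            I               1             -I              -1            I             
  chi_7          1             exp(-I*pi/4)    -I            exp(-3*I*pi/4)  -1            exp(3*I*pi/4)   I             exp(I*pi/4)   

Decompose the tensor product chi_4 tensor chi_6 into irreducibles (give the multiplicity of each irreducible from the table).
chi_4 tensor chi_6 = chi_2 (all other irreducibles have multiplicity 0).

Solution. The character of a tensor product is the pointwise product (chi_4 * chi_6)(C) = chi_4(C) * chi_6(C):
  {0}: (1)*(1), {1}: (-1)*(-I), {2}: (1)*(-1), {3}: (-1)*(I), {4}: (1)*(1), {5}: (-1)*(-I), {6}: (1)*(-1), {7}: (-1)*(I)
so (chi_4 * chi_6) takes values
  {0} -> 1, {1} -> I, {2} -> -1, {3} -> -I, {4} -> 1, {5} -> I, {6} -> -1, {7} -> -I.
Now take the inner product of this character with each irreducible chi from the table, <chi_4*chi_6, chi> = (1/8) sum_C |C| (chi_4*chi_6)(C) conj(chi(C)):
  <chi_4*chi_6, chi_0> = (1/8)[1*(1)*conj(1) + 1*(I)*conj(1) + 1*(-1)*conj(1) + 1*(-I)*conj(1) + 1*(1)*conj(1) + 1*(I)*conj(1) + 1*(-1)*conj(1) + 1*(-I)*conj(1)]
      = (1/8)[(1) + (I) + (-1) + (-I) + (1) + (I) + (-1) + (-I)] = 0/8 = 0
  <chi_4*chi_6, chi_1> = (1/8)[1*(1)*conj(1) + 1*(I)*conj(exp(I*pi/4)) + 1*(-1)*conj(I) + 1*(-I)*conj(exp(3*I*pi/4)) + 1*(1)*conj(-1) + 1*(I)*conj(exp(-3*I*pi/4)) + 1*(-1)*conj(-I) + 1*(-I)*conj(exp(-I*pi/4))]
      = (1/8)[(1) + (exp(I*pi/4)) + (I) + (-exp(-I*pi/4)) + (-1) + (exp(-3*I*pi/4)) + (-I) + (-exp(3*I*pi/4))] = 0/8 = 0
  <chi_4*chi_6, chi_2> = (1/8)[1*(1)*conj(1) + 1*(I)*conj(I) + 1*(-1)*conj(-1) + 1*(-I)*conj(-I) + 1*(1)*conj(1) + 1*(I)*conj(I) + 1*(-1)*conj(-1) + 1*(-I)*conj(-I)]
      = (1/8)[(1) + (1) + (1) + (1) + (1) + (1) + (1) + (1)] = 8/8 = 1
  <chi_4*chi_6, chi_3> = (1/8)[1*(1)*conj(1) + 1*(I)*conj(exp(3*I*pi/4)) + 1*(-1)*conj(-I) + 1*(-I)*conj(exp(I*pi/4)) + 1*(1)*conj(-1) + 1*(I)*conj(exp(-I*pi/4)) + 1*(-1)*conj(I) + 1*(-I)*conj(exp(-3*I*pi/4))]
      = (1/8)[(1) + (exp(-I*pi/4)) + (-I) + (-exp(I*pi/4)) + (-1) + (exp(3*I*pi/4)) + (I) + (-exp(-3*I*pi/4))] = 0/8 = 0
  <chi_4*chi_6, chi_4> = (1/8)[1*(1)*conj(1) + 1*(I)*conj(-1) + 1*(-1)*conj(1) + 1*(-I)*conj(-1) + 1*(1)*conj(1) + 1*(I)*conj(-1) + 1*(-1)*conj(1) + 1*(-I)*conj(-1)]
      = (1/8)[(1) + (-I) + (-1) + (I) + (1) + (-I) + (-1) + (I)] = 0/8 = 0
  <chi_4*chi_6, chi_5> = (1/8)[1*(1)*conj(1) + 1*(I)*conj(exp(-3*I*pi/4)) + 1*(-1)*conj(I) + 1*(-I)*conj(exp(-I*pi/4)) + 1*(1)*conj(-1) + 1*(I)*conj(exp(I*pi/4)) + 1*(-1)*conj(-I) + 1*(-I)*conj(exp(3*I*pi/4))]
      = (1/8)[(1) + (exp(-3*I*pi/4)) + (I) + (-exp(3*I*pi/4)) + (-1) + (exp(I*pi/4)) + (-I) + (-exp(-I*pi/4))] = 0/8 = 0
  <chi_4*chi_6, chi_6> = (1/8)[1*(1)*conj(1) + 1*(I)*conj(-I) + 1*(-1)*conj(-1) + 1*(-I)*conj(I) + 1*(1)*conj(1) + 1*(I)*conj(-I) + 1*(-1)*conj(-1) + 1*(-I)*conj(I)]
      = (1/8)[(1) + (-1) + (1) + (-1) + (1) + (-1) + (1) + (-1)] = 0/8 = 0
  <chi_4*chi_6, chi_7> = (1/8)[1*(1)*conj(1) + 1*(I)*conj(exp(-I*pi/4)) + 1*(-1)*conj(-I) + 1*(-I)*conj(exp(-3*I*pi/4)) + 1*(1)*conj(-1) + 1*(I)*conj(exp(3*I*pi/4)) + 1*(-1)*conj(I) + 1*(-I)*conj(exp(I*pi/4))]
      = (1/8)[(1) + (exp(3*I*pi/4)) + (-I) + (-exp(-3*I*pi/4)) + (-1) + (exp(-I*pi/4)) + (I) + (-exp(I*pi/4))] = 0/8 = 0
(Exp terms are combined using exp(i*s)*conj(exp(i*t)) = exp(i*(s-t)), and sums of them are collapsed using the identity that for every m > 1 the m distinct m-th roots of unity sum to 0, e.g. 1 + exp(2*I*pi/3) + exp(-2*I*pi/3) = 0.)
Hence the multiplicities are chi_2: 1. Dimension check: dim(chi_4)*dim(chi_6) = 1*1 = 1 and sum (mult * dim) = 1*1 = 1.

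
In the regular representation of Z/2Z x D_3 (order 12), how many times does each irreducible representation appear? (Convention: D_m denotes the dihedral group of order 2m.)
Each irreducible V_i of dimension d_i appears with multiplicity d_i, i.e. rho_reg = (direct sum over all irreducibles V_i) d_i V_i. The irreducible dimensions for Z/2Z x D_3 are 1, 1, 1, 1, 2, 2: 4 irreducibles of dimension 1, each with multiplicity 1; 2 irreducibles of dimension 2, each with multiplicity 2. Total dimension 4*1*1 + 2*2*2 = 12 = |G|.

Details: General theorem: in the regular representation of a finite group G, each irreducible appears with multiplicity equal to its dimension. Check: dim(rho_reg) = sum d_i^2 = 1 + 1 + 1 + 1 + 4 + 4 = 12 = |G|.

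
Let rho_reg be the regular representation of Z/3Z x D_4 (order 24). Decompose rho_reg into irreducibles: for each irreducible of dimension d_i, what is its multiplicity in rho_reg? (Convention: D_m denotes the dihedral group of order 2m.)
Each irreducible V_i of dimension d_i appears with multiplicity d_i, i.e. rho_reg = (direct sum over all irreducibles V_i) d_i V_i. The irreducible dimensions for Z/3Z x D_4 are 1, 1, 1, 1, 1, 1, 1, 1, 1, 1, 1, 1, 2, 2, 2: 12 irreducibles of dimension 1, each with multiplicity 1; 3 irreducibles of dimension 2, each with multiplicity 2. Total dimension 12*1*1 + 3*2*2 = 24 = |G|.

Why: General theorem: in the regular representation of a finite group G, each irreducible appears with multiplicity equal to its dimension. Check: dim(rho_reg) = sum d_i^2 = 1 + 1 + 1 + 1 + 1 + 1 + 1 + 1 + 1 + 1 + 1 + 1 + 4 + 4 + 4 = 24 = |G|.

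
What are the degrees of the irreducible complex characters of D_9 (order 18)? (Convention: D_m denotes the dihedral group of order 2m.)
Dimensions: 1, 1, 2, 2, 2, 2

Working: There are 6 irreducibles (= number of conjugacy classes). Their dimensions d_i satisfy sum d_i^2 = |G| = 18: 1 + 1 + 4 + 4 + 4 + 4 = 18.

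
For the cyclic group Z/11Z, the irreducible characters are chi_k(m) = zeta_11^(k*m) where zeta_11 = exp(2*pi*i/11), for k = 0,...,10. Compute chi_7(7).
chi_7(7) = zeta_11^49 = exp(10*I*pi/11)

Reasoning: chi_7(7) = zeta_11^(7*7) = zeta_11^49. Since zeta_11^11 = 1, this equals zeta_11^5 = exp(2*pi*i*5/11) = exp(10*I*pi/11).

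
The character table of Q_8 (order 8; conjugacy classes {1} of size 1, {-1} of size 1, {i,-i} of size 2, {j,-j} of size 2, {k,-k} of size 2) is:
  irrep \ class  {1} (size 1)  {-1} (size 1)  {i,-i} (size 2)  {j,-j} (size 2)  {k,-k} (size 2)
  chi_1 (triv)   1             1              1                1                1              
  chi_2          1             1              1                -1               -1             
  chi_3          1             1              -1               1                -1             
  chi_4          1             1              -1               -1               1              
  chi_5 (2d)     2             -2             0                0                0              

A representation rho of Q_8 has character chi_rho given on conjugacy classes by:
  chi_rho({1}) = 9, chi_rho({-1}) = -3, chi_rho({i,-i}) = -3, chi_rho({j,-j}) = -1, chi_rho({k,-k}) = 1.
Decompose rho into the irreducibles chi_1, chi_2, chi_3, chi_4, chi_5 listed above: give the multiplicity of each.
Multiplicities: chi_1: 0, chi_2: 0, chi_3: 1, chi_4: 2, chi_5: 3.

Solution. Use <chi_rho, chi> = (1/|G|) sum_C |C| * chi_rho(C) * conj(chi(C)) with |G| = 8 for each irreducible chi in the table:
  <chi_rho, chi_1> = (1/8)[1*(9)*conj(1) + 1*(-3)*conj(1) + 2*(-3)*conj(1) + 2*(-1)*conj(1) + 2*(1)*conj(1)]
      = (1/8)[(9) + (-3) + (-6) + (-2) + (2)] = 0/8 = 0
  <chi_rho, chi_2> = (1/8)[1*(9)*conj(1) + 1*(-3)*conj(1) + 2*(-3)*conj(1) + 2*(-1)*conj(-1) + 2*(1)*conj(-1)]
      = (1/8)[(9) + (-3) + (-6) + (2) + (-2)] = 0/8 = 0
  <chi_rho, chi_3> = (1/8)[1*(9)*conj(1) + 1*(-3)*conj(1) + 2*(-3)*conj(-1) + 2*(-1)*conj(1) + 2*(1)*conj(-1)]
      = (1/8)[(9) + (-3) + (6) + (-2) + (-2)] = 8/8 = 1
  <chi_rho, chi_4> = (1/8)[1*(9)*conj(1) + 1*(-3)*conj(1) + 2*(-3)*conj(-1) + 2*(-1)*conj(-1) + 2*(1)*conj(1)]
      = (1/8)[(9) + (-3) + (6) + (2) + (2)] = 16/8 = 2
  <chi_rho, chi_5> = (1/8)[1*(9)*conj(2) + 1*(-3)*conj(-2) + 2*(-3)*conj(0) + 2*(-1)*conj(0) + 2*(1)*conj(0)]
      = (1/8)[(18) + (6) + (0) + (0) + (0)] = 24/8 = 3
Dimension check: dim(rho) = sum (mult * dim) = 0*1 + 0*1 + 1*1 + 2*1 + 3*2 = 9 = chi_rho(e) = 9.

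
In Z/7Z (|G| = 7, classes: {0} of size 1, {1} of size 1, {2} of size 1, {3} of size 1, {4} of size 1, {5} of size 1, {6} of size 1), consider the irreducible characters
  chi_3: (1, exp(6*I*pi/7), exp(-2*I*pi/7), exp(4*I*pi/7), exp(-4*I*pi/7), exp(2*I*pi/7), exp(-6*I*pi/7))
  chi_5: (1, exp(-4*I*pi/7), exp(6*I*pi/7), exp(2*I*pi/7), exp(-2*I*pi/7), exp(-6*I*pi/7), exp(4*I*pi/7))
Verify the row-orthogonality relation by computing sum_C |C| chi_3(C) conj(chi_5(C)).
Sum = 0; so <chi_3, chi_5> = 0 (distinct irreducibles are orthogonal).

Reasoning: Compute term by term over conjugacy classes (|C| * chi_3(C) * conj(chi_5(C))):
  1*(1)*conj(1) + 1*(exp(6*I*pi/7))*conj(exp(-4*I*pi/7)) + 1*(exp(-2*I*pi/7))*conj(exp(6*I*pi/7)) + 1*(exp(4*I*pi/7))*conj(exp(2*I*pi/7)) + 1*(exp(-4*I*pi/7))*conj(exp(-2*I*pi/7)) + 1*(exp(2*I*pi/7))*conj(exp(-6*I*pi/7)) + 1*(exp(-6*I*pi/7))*conj(exp(4*I*pi/7))
  = (1) + (exp(-4*I*pi/7)) + (exp(6*I*pi/7)) + (exp(2*I*pi/7)) + (exp(-2*I*pi/7)) + (exp(-6*I*pi/7)) + (exp(4*I*pi/7))
  = 0.
(Exp terms are combined using exp(i*s)*conj(exp(i*t)) = exp(i*(s-t)), and sums of them are collapsed using the identity that for every m > 1 the m distinct m-th roots of unity sum to 0, e.g. 1 + exp(2*I*pi/3) + exp(-2*I*pi/3) = 0.)
Dividing by |G| = 7 gives 0/7 = 0, matching the row-orthogonality relation <chi_3, chi_5> = [chi_3 = chi_5].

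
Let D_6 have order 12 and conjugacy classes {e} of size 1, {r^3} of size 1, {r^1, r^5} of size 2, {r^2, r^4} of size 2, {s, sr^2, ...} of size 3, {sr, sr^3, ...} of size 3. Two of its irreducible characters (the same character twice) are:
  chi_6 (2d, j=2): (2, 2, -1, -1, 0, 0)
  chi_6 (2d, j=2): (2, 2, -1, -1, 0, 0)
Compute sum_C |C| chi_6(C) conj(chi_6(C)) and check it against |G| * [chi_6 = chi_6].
Sum = 12 = |G| = 12; so <chi_6, chi_6> = 1 (norm-1 confirms irreducibility).

Working: Compute term by term over conjugacy classes (|C| * chi_6(C) * conj(chi_6(C))):
  1*(2)*conj(2) + 1*(2)*conj(2) + 2*(-1)*conj(-1) + 2*(-1)*conj(-1) + 3*(0)*conj(0) + 3*(0)*conj(0)
  = (4) + (4) + (2) + (2) + (0) + (0)
  = 12.
Dividing by |G| = 12 gives 12/12 = 1, matching the row-orthogonality relation <chi_6, chi_6> = [chi_6 = chi_6].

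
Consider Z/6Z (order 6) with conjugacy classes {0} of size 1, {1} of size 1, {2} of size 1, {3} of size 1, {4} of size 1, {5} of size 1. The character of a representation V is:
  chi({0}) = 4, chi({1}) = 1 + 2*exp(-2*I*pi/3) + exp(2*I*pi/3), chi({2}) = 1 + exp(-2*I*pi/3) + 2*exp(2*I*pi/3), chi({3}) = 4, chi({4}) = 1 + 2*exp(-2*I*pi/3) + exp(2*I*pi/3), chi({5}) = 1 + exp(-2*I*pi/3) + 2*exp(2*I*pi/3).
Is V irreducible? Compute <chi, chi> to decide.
Not irreducible (reducible): <chi, chi> = 6 > 1.

Derivation: <chi, chi> = (1/|G|) sum_C |C| * |chi(C)|^2 = (1/6)[1*|4|^2 + 1*|1 + 2*exp(-2*I*pi/3) + exp(2*I*pi/3)|^2 + 1*|1 + exp(-2*I*pi/3) + 2*exp(2*I*pi/3)|^2 + 1*|4|^2 + 1*|1 + 2*exp(-2*I*pi/3) + exp(2*I*pi/3)|^2 + 1*|1 + exp(-2*I*pi/3) + 2*exp(2*I*pi/3)|^2]
  = (1/6)[(16) + (1) + (1) + (16) + (1) + (1)] = 36/6 = 6.
(Exp terms are combined using exp(i*s)*conj(exp(i*t)) = exp(i*(s-t)), and sums of them are collapsed using the identity that for every m > 1 the m distinct m-th roots of unity sum to 0, e.g. 1 + exp(2*I*pi/3) + exp(-2*I*pi/3) = 0.)
A character is irreducible iff <chi, chi> = 1, so this representation is reducible.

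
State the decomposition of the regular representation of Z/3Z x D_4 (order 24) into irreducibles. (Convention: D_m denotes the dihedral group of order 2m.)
Each irreducible V_i of dimension d_i appears with multiplicity d_i, i.e. rho_reg = (direct sum over all irreducibles V_i) d_i V_i. The irreducible dimensions for Z/3Z x D_4 are 1, 1, 1, 1, 1, 1, 1, 1, 1, 1, 1, 1, 2, 2, 2: 12 irreducibles of dimension 1, each with multiplicity 1; 3 irreducibles of dimension 2, each with multiplicity 2. Total dimension 12*1*1 + 3*2*2 = 24 = |G|.

Working: General theorem: in the regular representation of a finite group G, each irreducible appears with multiplicity equal to its dimension. Check: dim(rho_reg) = sum d_i^2 = 1 + 1 + 1 + 1 + 1 + 1 + 1 + 1 + 1 + 1 + 1 + 1 + 4 + 4 + 4 = 24 = |G|.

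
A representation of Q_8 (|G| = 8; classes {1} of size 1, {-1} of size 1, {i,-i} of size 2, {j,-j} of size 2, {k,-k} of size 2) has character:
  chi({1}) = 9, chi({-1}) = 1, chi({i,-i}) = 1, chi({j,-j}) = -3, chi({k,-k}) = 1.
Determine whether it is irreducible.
Not irreducible (reducible): <chi, chi> = 13 > 1.

Proof sketch: <chi, chi> = (1/|G|) sum_C |C| * |chi(C)|^2 = (1/8)[1*|9|^2 + 1*|1|^2 + 2*|1|^2 + 2*|-3|^2 + 2*|1|^2]
  = (1/8)[(81) + (1) + (2) + (18) + (2)] = 104/8 = 13.
A character is irreducible iff <chi, chi> = 1, so this representation is reducible.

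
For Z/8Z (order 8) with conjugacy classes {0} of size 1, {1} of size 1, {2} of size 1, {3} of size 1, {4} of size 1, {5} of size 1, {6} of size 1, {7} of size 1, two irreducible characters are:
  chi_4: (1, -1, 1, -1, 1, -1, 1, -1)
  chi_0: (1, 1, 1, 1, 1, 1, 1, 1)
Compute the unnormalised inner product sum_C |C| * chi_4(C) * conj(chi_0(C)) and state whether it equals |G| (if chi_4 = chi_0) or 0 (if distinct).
Sum = 0; so <chi_4, chi_0> = 0 (distinct irreducibles are orthogonal).

Solution. Compute term by term over conjugacy classes (|C| * chi_4(C) * conj(chi_0(C))):
  1*(1)*conj(1) + 1*(-1)*conj(1) + 1*(1)*conj(1) + 1*(-1)*conj(1) + 1*(1)*conj(1) + 1*(-1)*conj(1) + 1*(1)*conj(1) + 1*(-1)*conj(1)
  = (1) + (-1) + (1) + (-1) + (1) + (-1) + (1) + (-1)
  = 0.
(Exp terms are combined using exp(i*s)*conj(exp(i*t)) = exp(i*(s-t)), and sums of them are collapsed using the identity that for every m > 1 the m distinct m-th roots of unity sum to 0, e.g. 1 + exp(2*I*pi/3) + exp(-2*I*pi/3) = 0.)
Dividing by |G| = 8 gives 0/8 = 0, matching the row-orthogonality relation <chi_4, chi_0> = [chi_4 = chi_0].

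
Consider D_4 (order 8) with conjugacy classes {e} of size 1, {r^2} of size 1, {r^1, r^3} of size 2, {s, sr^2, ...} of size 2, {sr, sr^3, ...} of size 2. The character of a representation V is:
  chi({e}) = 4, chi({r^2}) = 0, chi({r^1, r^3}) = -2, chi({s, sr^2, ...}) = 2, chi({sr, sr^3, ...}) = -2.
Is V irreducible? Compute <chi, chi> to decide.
Not irreducible (reducible): <chi, chi> = 5 > 1.

Details: <chi, chi> = (1/|G|) sum_C |C| * |chi(C)|^2 = (1/8)[1*|4|^2 + 1*|0|^2 + 2*|-2|^2 + 2*|2|^2 + 2*|-2|^2]
  = (1/8)[(16) + (0) + (8) + (8) + (8)] = 40/8 = 5.
A character is irreducible iff <chi, chi> = 1, so this representation is reducible.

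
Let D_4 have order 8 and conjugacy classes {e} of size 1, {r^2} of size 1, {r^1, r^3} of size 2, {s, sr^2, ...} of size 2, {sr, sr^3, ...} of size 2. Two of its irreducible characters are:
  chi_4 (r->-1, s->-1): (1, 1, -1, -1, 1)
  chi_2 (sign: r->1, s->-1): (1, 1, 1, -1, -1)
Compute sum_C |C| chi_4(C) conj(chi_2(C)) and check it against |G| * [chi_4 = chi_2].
Sum = 0; so <chi_4, chi_2> = 0 (distinct irreducibles are orthogonal).

Derivation: Compute term by term over conjugacy classes (|C| * chi_4(C) * conj(chi_2(C))):
  1*(1)*conj(1) + 1*(1)*conj(1) + 2*(-1)*conj(1) + 2*(-1)*conj(-1) + 2*(1)*conj(-1)
  = (1) + (1) + (-2) + (2) + (-2)
  = 0.
Dividing by |G| = 8 gives 0/8 = 0, matching the row-orthogonality relation <chi_4, chi_2> = [chi_4 = chi_2].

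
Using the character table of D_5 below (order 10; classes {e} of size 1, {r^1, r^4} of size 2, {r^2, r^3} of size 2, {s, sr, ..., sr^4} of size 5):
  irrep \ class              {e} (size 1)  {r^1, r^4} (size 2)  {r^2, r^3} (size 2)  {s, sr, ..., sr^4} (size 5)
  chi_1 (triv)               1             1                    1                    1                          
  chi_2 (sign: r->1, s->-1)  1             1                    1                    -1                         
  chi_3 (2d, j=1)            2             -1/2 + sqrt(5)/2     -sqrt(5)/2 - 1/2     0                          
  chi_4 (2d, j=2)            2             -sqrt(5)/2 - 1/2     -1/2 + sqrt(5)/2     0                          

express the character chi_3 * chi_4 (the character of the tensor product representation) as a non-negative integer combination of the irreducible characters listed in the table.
chi_3 tensor chi_4 = chi_3 + chi_4 (all other irreducibles have multiplicity 0).

Argument: The character of a tensor product is the pointwise product (chi_3 * chi_4)(C) = chi_3(C) * chi_4(C):
  {e}: (2)*(2), {r^1, r^4}: (-1/2 + sqrt(5)/2)*(-sqrt(5)/2 - 1/2), {r^2, r^3}: (-sqrt(5)/2 - 1/2)*(-1/2 + sqrt(5)/2), {s, sr, ..., sr^4}: (0)*(0)
so (chi_3 * chi_4) takes values
  {e} -> 4, {r^1, r^4} -> -1, {r^2, r^3} -> -1, {s, sr, ..., sr^4} -> 0.
Now take the inner product of this character with each irreducible chi from the table, <chi_3*chi_4, chi> = (1/10) sum_C |C| (chi_3*chi_4)(C) conj(chi(C)):
  <chi_3*chi_4, chi_1> = (1/10)[1*(4)*conj(1) + 2*(-1)*conj(1) + 2*(-1)*conj(1) + 5*(0)*conj(1)]
      = (1/10)[(4) + (-2) + (-2) + (0)] = 0/10 = 0
  <chi_3*chi_4, chi_2> = (1/10)[1*(4)*conj(1) + 2*(-1)*conj(1) + 2*(-1)*conj(1) + 5*(0)*conj(-1)]
      = (1/10)[(4) + (-2) + (-2) + (0)] = 0/10 = 0
  <chi_3*chi_4, chi_3> = (1/10)[1*(4)*conj(2) + 2*(-1)*conj(-1/2 + sqrt(5)/2) + 2*(-1)*conj(-sqrt(5)/2 - 1/2) + 5*(0)*conj(0)]
      = (1/10)[(8) + (1 - sqrt(5)) + (1 + sqrt(5)) + (0)] = 10/10 = 1
  <chi_3*chi_4, chi_4> = (1/10)[1*(4)*conj(2) + 2*(-1)*conj(-sqrt(5)/2 - 1/2) + 2*(-1)*conj(-1/2 + sqrt(5)/2) + 5*(0)*conj(0)]
      = (1/10)[(8) + (1 + sqrt(5)) + (1 - sqrt(5)) + (0)] = 10/10 = 1
Hence the multiplicities are chi_3: 1, chi_4: 1. Dimension check: dim(chi_3)*dim(chi_4) = 2*2 = 4 and sum (mult * dim) = 1*2 + 1*2 = 4.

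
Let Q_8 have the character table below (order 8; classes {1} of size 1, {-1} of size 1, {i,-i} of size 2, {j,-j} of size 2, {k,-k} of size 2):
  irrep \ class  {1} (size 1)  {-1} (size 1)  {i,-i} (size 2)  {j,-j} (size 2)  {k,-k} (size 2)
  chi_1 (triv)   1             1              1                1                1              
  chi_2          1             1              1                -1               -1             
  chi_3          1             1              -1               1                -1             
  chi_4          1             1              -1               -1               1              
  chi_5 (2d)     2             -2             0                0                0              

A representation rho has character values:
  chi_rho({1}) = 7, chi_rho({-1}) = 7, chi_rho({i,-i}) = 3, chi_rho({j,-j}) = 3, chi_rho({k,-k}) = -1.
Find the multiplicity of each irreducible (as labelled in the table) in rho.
Multiplicities: chi_1: 3, chi_2: 2, chi_3: 2, chi_4: 0, chi_5: 0.

Derivation: Use <chi_rho, chi> = (1/|G|) sum_C |C| * chi_rho(C) * conj(chi(C)) with |G| = 8 for each irreducible chi in the table:
  <chi_rho, chi_1> = (1/8)[1*(7)*conj(1) + 1*(7)*conj(1) + 2*(3)*conj(1) + 2*(3)*conj(1) + 2*(-1)*conj(1)]
      = (1/8)[(7) + (7) + (6) + (6) + (-2)] = 24/8 = 3
  <chi_rho, chi_2> = (1/8)[1*(7)*conj(1) + 1*(7)*conj(1) + 2*(3)*conj(1) + 2*(3)*conj(-1) + 2*(-1)*conj(-1)]
      = (1/8)[(7) + (7) + (6) + (-6) + (2)] = 16/8 = 2
  <chi_rho, chi_3> = (1/8)[1*(7)*conj(1) + 1*(7)*conj(1) + 2*(3)*conj(-1) + 2*(3)*conj(1) + 2*(-1)*conj(-1)]
      = (1/8)[(7) + (7) + (-6) + (6) + (2)] = 16/8 = 2
  <chi_rho, chi_4> = (1/8)[1*(7)*conj(1) + 1*(7)*conj(1) + 2*(3)*conj(-1) + 2*(3)*conj(-1) + 2*(-1)*conj(1)]
      = (1/8)[(7) + (7) + (-6) + (-6) + (-2)] = 0/8 = 0
  <chi_rho, chi_5> = (1/8)[1*(7)*conj(2) + 1*(7)*conj(-2) + 2*(3)*conj(0) + 2*(3)*conj(0) + 2*(-1)*conj(0)]
      = (1/8)[(14) + (-14) + (0) + (0) + (0)] = 0/8 = 0
Dimension check: dim(rho) = sum (mult * dim) = 3*1 + 2*1 + 2*1 + 0*1 + 0*2 = 7 = chi_rho(e) = 7.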